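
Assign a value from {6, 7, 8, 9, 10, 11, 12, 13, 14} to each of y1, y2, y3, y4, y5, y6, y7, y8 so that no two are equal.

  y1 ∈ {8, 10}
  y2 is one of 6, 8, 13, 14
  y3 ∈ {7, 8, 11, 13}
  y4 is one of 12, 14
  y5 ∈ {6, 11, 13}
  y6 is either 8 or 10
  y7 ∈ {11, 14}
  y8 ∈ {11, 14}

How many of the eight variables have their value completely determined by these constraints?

The 8 variables draw from only 8 values {6, 7, 8, 10, 11, 12, 13, 14}, so each is used; only y3 can be 7, hence y3 = 7.
The 7 still-open variables together cover exactly {6, 8, 10, 11, 12, 13, 14} — 7 values for 7 variables — and 12 appears only in y4's list, so y4 = 12.
The 2 variables y1 and y6 are confined to {8, 10}, which locks those values in; drop them from y2.
y7 and y8 between them cover only {11, 14} — a naked pair. Remove those values from y2, y5.
Determined: y3=7, y4=12. The other variables each still have more than one consistent value. That makes 2.

2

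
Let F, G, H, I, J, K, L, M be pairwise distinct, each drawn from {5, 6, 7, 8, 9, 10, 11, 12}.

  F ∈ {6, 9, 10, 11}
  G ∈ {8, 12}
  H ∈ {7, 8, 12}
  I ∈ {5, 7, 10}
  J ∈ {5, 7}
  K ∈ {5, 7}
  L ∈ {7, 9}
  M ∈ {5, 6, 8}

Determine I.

10

The 8 variables together cover exactly {5, 6, 7, 8, 9, 10, 11, 12} — 8 values for 8 variables — and 11 appears only in F's list, so F = 11.
The 7 still-open variables together cover exactly {5, 6, 7, 8, 9, 10, 12} — 7 values for 7 variables — and 6 appears only in M's list, so M = 6.
The 6 still-open variables draw from only 6 values {5, 7, 8, 9, 10, 12}, so each is used; only L can be 9, hence L = 9.
Among the 5 still-open variables, 10 fits only I (and all 5 values in {5, 7, 8, 10, 12} must be used), so I = 10.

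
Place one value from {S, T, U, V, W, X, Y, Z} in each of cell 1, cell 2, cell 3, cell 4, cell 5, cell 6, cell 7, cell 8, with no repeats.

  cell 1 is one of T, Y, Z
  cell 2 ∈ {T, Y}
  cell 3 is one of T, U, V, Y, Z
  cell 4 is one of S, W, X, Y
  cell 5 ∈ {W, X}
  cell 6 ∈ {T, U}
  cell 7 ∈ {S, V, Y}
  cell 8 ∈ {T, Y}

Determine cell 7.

S

The 2 variables cell 2 and cell 8 are confined to {T, Y}, which locks those values in; drop them from cell 1, cell 3, cell 4, cell 6, cell 7.
cell 1's domain is down to {Z}, so cell 1 = Z. Eliminate Z elsewhere: cell 3.
cell 6 must be U (only option left). So cell 3 can't be U.
cell 3 has just one choice, so cell 3 = V. So cell 7 can't be V.
So cell 7 = S.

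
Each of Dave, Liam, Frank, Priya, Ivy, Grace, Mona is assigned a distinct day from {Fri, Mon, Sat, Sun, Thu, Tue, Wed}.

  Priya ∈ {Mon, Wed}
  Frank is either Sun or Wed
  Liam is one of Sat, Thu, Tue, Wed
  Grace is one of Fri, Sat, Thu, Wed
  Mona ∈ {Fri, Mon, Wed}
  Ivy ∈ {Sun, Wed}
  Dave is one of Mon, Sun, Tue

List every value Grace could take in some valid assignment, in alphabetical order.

Sat, Thu

The 2 variables Frank and Ivy are confined to {Sun, Wed}, which locks those values in; drop them from Dave, Liam, Priya, Grace, Mona.
Priya has just one choice, so Priya = Mon. So Dave, Mona can't be Mon.
Mona's domain is down to {Fri}, so Mona = Fri. Remove Fri from Grace.
That leaves Dave = Tue. So Liam can't be Tue.
No further eliminations apply; Grace can still be any of Sat, Thu.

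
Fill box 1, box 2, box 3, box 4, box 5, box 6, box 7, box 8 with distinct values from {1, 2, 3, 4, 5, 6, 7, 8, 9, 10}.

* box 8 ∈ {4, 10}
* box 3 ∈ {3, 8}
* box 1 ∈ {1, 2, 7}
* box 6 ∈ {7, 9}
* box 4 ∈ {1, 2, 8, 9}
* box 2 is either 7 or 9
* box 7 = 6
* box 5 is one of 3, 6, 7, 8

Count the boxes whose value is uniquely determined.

1

box 7 has just one choice, so box 7 = 6. Remove 6 from box 5.
box 2 and box 6 share exactly the 2 values {7, 9}; by pigeonhole those values go to them, so strike 7, 9 from box 1, box 4, box 5.
The 2 variables box 3 and box 5 are confined to {3, 8}, which locks those values in; drop them from box 4.
Determined: box 7=6. The other boxes each still have more than one consistent value. That makes 1.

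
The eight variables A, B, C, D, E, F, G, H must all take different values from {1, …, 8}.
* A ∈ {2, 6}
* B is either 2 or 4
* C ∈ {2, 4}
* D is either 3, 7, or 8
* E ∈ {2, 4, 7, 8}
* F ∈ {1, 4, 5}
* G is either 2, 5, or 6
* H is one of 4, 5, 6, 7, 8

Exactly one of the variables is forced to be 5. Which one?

The 8 variables draw from only 8 values {1, 2, 3, 4, 5, 6, 7, 8}, so each is used; only F can be 1, hence F = 1.
The 7 still-open variables draw from only 7 values {2, 3, 4, 5, 6, 7, 8}, so each is used; only D can be 3, hence D = 3.
B and C share exactly the 2 values {2, 4}; by pigeonhole those values go to them, so strike 2, 4 from A, E, G, H.
That leaves A = 6. Strike 6 from G, H.
So 5 goes to G.

G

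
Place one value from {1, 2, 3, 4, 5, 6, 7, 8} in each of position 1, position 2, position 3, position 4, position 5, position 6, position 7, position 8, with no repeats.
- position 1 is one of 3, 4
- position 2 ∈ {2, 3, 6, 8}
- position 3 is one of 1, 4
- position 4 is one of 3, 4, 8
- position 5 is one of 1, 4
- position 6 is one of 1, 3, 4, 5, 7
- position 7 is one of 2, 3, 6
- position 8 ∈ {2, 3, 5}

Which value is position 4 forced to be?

8

The 8 variables together cover exactly {1, 2, 3, 4, 5, 6, 7, 8} — 8 values for 8 variables — and 7 appears only in position 6's list, so position 6 = 7.
The 7 still-open variables together cover exactly {1, 2, 3, 4, 5, 6, 8} — 7 values for 7 variables — and 5 appears only in position 8's list, so position 8 = 5.
position 3 and position 5 between them cover only {1, 4} — a naked pair. Remove those values from position 1, position 4.
position 1 must be 3 (only option left). Strike 3 from position 2, position 4, position 7.
So position 4 = 8.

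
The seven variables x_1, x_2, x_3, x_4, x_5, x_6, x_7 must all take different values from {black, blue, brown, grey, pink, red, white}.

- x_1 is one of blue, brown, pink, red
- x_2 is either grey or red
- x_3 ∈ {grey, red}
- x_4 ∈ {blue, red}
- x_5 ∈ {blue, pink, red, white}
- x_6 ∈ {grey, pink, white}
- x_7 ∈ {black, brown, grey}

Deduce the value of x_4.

blue

The 7 variables together cover exactly {black, blue, brown, grey, pink, red, white} — 7 values for 7 variables — and black appears only in x_7's list, so x_7 = black.
Among the 6 still-open variables, brown fits only x_1 (and all 6 values in {blue, brown, grey, pink, red, white} must be used), so x_1 = brown.
The 2 variables x_2 and x_3 are confined to {grey, red}, which locks those values in; drop them from x_4, x_5, x_6.
So x_4 = blue.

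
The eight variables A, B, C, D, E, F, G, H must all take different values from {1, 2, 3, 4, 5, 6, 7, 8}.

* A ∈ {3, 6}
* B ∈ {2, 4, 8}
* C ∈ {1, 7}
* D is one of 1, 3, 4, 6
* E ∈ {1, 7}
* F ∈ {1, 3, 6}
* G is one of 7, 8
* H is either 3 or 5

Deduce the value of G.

8

The 8 variables together cover exactly {1, 2, 3, 4, 5, 6, 7, 8} — 8 values for 8 variables — and 2 appears only in B's list, so B = 2.
The 7 still-open variables draw from only 7 values {1, 3, 4, 5, 6, 7, 8}, so each is used; only D can be 4, hence D = 4.
The 6 still-open variables draw from only 6 values {1, 3, 5, 6, 7, 8}, so each is used; only H can be 5, hence H = 5.
Among the 5 still-open variables, 8 fits only G (and all 5 values in {1, 3, 6, 7, 8} must be used), so G = 8.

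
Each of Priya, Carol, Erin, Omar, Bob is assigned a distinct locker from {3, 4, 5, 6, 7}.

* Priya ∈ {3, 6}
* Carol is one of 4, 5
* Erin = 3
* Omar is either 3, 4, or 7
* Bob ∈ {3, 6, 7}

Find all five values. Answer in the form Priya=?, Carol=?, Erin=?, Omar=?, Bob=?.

Priya=6, Carol=5, Erin=3, Omar=4, Bob=7

Erin's domain is down to {3}, so Erin = 3. Eliminate 3 elsewhere: Priya, Omar, Bob.
Priya must be 6 (only option left). Eliminate 6 elsewhere: Bob.
Bob must be 7 (only option left). Remove 7 from Omar.
Omar must be 4 (only option left). Eliminate 4 elsewhere: Carol.
Carol has just one choice, so Carol = 5.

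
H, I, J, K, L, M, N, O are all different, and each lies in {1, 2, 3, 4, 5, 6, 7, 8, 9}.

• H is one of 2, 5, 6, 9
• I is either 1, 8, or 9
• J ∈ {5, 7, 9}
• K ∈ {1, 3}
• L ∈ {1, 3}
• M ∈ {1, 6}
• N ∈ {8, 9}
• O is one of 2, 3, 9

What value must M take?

Among the 8 variables, 7 fits only J (and all 8 values in {1, 2, 3, 5, 6, 7, 8, 9} must be used), so J = 7.
Among the 7 still-open variables, 5 fits only H (and all 7 values in {1, 2, 3, 5, 6, 8, 9} must be used), so H = 5.
Among the 6 still-open variables, 2 fits only O (and all 6 values in {1, 2, 3, 6, 8, 9} must be used), so O = 2.
Among the 5 still-open variables, 6 fits only M (and all 5 values in {1, 3, 6, 8, 9} must be used), so M = 6.

6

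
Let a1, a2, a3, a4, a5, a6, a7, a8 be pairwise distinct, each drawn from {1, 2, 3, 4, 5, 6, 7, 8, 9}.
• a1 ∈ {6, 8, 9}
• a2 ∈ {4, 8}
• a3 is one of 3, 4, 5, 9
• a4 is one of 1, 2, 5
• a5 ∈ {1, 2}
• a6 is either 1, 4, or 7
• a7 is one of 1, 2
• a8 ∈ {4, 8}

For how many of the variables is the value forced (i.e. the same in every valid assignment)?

The 2 variables a2 and a8 are confined to {4, 8}, which locks those values in; drop them from a1, a3, a6.
a5 and a7 between them cover only {1, 2} — a naked pair. Remove those values from a4, a6.
a4 has just one choice, so a4 = 5. Remove 5 from a3.
a6 has just one choice, so a6 = 7.
Determined: a4=5, a6=7. The other variables each still have more than one consistent value. That makes 2.

2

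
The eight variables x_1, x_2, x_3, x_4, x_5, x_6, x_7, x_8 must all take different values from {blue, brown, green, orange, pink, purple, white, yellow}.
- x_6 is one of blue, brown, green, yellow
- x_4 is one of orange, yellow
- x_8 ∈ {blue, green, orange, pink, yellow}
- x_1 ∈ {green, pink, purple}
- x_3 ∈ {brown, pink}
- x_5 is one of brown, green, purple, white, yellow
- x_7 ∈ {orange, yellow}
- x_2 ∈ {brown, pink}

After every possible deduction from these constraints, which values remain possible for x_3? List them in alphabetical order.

Among the 8 variables, white fits only x_5 (and all 8 values in {blue, brown, green, orange, pink, purple, white, yellow} must be used), so x_5 = white.
Among the 7 still-open variables, purple fits only x_1 (and all 7 values in {blue, brown, green, orange, pink, purple, yellow} must be used), so x_1 = purple.
The 2 variables x_2 and x_3 are confined to {brown, pink}, which locks those values in; drop them from x_6, x_8.
x_4 and x_7 share exactly the 2 values {orange, yellow}; by pigeonhole those values go to them, so strike orange, yellow from x_6, x_8.
No further eliminations apply; x_3 can still be any of brown, pink.

brown, pink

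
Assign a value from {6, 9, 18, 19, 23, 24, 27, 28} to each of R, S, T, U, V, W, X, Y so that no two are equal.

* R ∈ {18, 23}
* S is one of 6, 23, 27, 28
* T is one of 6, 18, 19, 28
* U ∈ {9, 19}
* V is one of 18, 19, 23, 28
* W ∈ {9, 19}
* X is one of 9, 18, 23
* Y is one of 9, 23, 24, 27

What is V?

The 8 variables together cover exactly {6, 9, 18, 19, 23, 24, 27, 28} — 8 values for 8 variables — and 24 appears only in Y's list, so Y = 24.
Among the 7 still-open variables, 27 fits only S (and all 7 values in {6, 9, 18, 19, 23, 27, 28} must be used), so S = 27.
Among the 6 still-open variables, 6 fits only T (and all 6 values in {6, 9, 18, 19, 23, 28} must be used), so T = 6.
The 5 still-open variables draw from only 5 values {9, 18, 19, 23, 28}, so each is used; only V can be 28, hence V = 28.

28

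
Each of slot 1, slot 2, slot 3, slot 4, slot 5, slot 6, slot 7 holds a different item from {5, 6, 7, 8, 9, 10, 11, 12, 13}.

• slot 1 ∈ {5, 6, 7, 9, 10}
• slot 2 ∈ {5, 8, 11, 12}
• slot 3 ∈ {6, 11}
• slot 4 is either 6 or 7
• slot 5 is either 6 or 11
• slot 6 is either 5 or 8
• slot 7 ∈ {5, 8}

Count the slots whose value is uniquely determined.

2

slot 3 and slot 5 share exactly the 2 values {6, 11}; by pigeonhole those values go to them, so strike 6, 11 from slot 1, slot 2, slot 4.
slot 4's domain is down to {7}, so slot 4 = 7. Eliminate 7 elsewhere: slot 1.
slot 6 and slot 7 between them cover only {5, 8} — a naked pair. Remove those values from slot 1, slot 2.
slot 2 has just one choice, so slot 2 = 12.
Determined: slot 2=12, slot 4=7. The other slots each still have more than one consistent value. That makes 2.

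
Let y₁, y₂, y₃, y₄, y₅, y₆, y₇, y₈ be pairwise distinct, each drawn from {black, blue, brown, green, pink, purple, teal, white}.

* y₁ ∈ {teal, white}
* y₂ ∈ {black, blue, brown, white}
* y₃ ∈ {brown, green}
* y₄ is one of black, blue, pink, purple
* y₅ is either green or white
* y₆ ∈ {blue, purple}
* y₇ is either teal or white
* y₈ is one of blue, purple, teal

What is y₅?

green

The 8 variables together cover exactly {black, blue, brown, green, pink, purple, teal, white} — 8 values for 8 variables — and pink appears only in y₄'s list, so y₄ = pink.
The 7 still-open variables draw from only 7 values {black, blue, brown, green, purple, teal, white}, so each is used; only y₂ can be black, hence y₂ = black.
The 6 still-open variables together cover exactly {blue, brown, green, purple, teal, white} — 6 values for 6 variables — and brown appears only in y₃'s list, so y₃ = brown.
The 5 still-open variables draw from only 5 values {blue, green, purple, teal, white}, so each is used; only y₅ can be green, hence y₅ = green.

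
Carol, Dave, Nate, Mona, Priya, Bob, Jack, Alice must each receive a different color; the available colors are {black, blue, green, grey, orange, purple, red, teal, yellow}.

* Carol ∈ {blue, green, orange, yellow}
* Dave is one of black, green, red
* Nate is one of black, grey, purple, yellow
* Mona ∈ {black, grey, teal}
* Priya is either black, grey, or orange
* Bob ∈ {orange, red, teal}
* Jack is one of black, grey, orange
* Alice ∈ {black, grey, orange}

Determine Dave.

Priya, Jack, Alice share exactly the 3 values {black, grey, orange}; by pigeonhole those values go to them, so strike black, grey, orange from Carol, Dave, Nate, Mona, Bob.
That leaves Mona = teal. Eliminate teal elsewhere: Bob.
Bob must be red (only option left). Strike red from Dave.
So Dave = green.

green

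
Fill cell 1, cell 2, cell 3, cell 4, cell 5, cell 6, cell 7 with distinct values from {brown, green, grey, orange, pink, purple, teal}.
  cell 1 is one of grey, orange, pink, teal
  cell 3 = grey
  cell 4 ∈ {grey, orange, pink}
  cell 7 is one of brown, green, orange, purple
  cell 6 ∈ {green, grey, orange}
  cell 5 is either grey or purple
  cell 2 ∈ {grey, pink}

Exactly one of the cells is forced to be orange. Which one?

cell 3 must be grey (only option left). Remove grey from cell 1, cell 2, cell 4, cell 5, cell 6.
That leaves cell 5 = purple. Strike purple from cell 7.
That leaves cell 2 = pink. Eliminate pink elsewhere: cell 1, cell 4.
So orange goes to cell 4.

cell 4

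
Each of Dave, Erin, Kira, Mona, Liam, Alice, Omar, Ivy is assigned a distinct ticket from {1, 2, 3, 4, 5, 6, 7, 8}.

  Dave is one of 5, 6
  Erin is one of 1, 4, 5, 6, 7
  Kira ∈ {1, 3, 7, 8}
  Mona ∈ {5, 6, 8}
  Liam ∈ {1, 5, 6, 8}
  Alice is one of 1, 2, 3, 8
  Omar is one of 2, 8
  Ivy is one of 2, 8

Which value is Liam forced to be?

The 8 variables draw from only 8 values {1, 2, 3, 4, 5, 6, 7, 8}, so each is used; only Erin can be 4, hence Erin = 4.
The 7 still-open variables together cover exactly {1, 2, 3, 5, 6, 7, 8} — 7 values for 7 variables — and 7 appears only in Kira's list, so Kira = 7.
The 6 still-open variables draw from only 6 values {1, 2, 3, 5, 6, 8}, so each is used; only Alice can be 3, hence Alice = 3.
The 5 still-open variables together cover exactly {1, 2, 5, 6, 8} — 5 values for 5 variables — and 1 appears only in Liam's list, so Liam = 1.

1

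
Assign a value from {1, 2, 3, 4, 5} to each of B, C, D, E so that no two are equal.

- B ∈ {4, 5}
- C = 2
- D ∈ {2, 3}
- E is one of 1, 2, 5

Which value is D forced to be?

C must be 2 (only option left). So D, E can't be 2.
So D = 3.

3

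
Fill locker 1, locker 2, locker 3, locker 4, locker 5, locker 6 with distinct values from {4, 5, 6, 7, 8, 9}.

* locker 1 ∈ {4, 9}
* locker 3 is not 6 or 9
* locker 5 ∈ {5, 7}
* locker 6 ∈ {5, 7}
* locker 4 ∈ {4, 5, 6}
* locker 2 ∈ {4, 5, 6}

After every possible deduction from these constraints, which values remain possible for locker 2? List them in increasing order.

4, 6

The 6 variables together cover exactly {4, 5, 6, 7, 8, 9} — 6 values for 6 variables — and 8 appears only in locker 3's list, so locker 3 = 8.
The 5 still-open variables together cover exactly {4, 5, 6, 7, 9} — 5 values for 5 variables — and 9 appears only in locker 1's list, so locker 1 = 9.
locker 5 and locker 6 share exactly the 2 values {5, 7}; by pigeonhole those values go to them, so strike 5, 7 from locker 2, locker 4.
No further eliminations apply; locker 2 can still be any of 4, 6.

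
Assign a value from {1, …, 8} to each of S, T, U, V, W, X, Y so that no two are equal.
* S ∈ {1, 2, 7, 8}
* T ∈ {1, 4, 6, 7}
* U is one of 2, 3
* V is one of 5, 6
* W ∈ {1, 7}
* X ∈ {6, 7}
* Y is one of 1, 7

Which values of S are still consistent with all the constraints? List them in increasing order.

W and Y between them cover only {1, 7} — a naked pair. Remove those values from S, T, X.
That leaves X = 6. Remove 6 from T, V.
That leaves T = 4.
That leaves V = 5.
No further eliminations apply; S can still be any of 2, 8.

2, 8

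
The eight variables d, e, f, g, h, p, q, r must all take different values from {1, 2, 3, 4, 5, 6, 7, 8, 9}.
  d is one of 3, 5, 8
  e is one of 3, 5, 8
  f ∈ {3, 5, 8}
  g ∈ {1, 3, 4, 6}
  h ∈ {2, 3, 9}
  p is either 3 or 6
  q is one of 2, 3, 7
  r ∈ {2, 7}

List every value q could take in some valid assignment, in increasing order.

2, 7

The 3 variables d, e, f are confined to {3, 5, 8}, which locks those values in; drop them from g, h, p, q.
p must be 6 (only option left). So g can't be 6.
The 2 variables q and r are confined to {2, 7}, which locks those values in; drop them from h.
That leaves h = 9.
No further eliminations apply; q can still be any of 2, 7.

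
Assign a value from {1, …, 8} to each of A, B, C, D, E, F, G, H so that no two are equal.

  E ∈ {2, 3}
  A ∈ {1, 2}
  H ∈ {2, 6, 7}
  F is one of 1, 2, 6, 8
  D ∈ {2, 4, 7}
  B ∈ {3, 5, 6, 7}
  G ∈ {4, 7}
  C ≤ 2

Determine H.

The 8 variables draw from only 8 values {1, 2, 3, 4, 5, 6, 7, 8}, so each is used; only B can be 5, hence B = 5.
Among the 7 still-open variables, 3 fits only E (and all 7 values in {1, 2, 3, 4, 6, 7, 8} must be used), so E = 3.
The 6 still-open variables draw from only 6 values {1, 2, 4, 6, 7, 8}, so each is used; only F can be 8, hence F = 8.
The 5 still-open variables draw from only 5 values {1, 2, 4, 6, 7}, so each is used; only H can be 6, hence H = 6.

6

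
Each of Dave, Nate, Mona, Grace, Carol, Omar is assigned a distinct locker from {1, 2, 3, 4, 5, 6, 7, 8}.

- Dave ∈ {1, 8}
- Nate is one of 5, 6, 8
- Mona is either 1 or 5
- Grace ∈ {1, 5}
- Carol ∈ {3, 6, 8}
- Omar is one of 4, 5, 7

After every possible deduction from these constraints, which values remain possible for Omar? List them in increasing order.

The 2 variables Mona and Grace are confined to {1, 5}, which locks those values in; drop them from Dave, Nate, Omar.
Dave must be 8 (only option left). So Nate, Carol can't be 8.
Nate must be 6 (only option left). Strike 6 from Carol.
That leaves Carol = 3.
No further eliminations apply; Omar can still be any of 4, 7.

4, 7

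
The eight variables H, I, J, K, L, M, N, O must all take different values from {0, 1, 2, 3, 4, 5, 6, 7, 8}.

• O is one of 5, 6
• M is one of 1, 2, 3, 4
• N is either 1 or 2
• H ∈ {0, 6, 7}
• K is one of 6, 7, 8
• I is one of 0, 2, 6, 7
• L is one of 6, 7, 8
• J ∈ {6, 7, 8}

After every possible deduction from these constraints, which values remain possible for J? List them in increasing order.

6, 7, 8

The 3 variables J, K, L are confined to {6, 7, 8}, which locks those values in; drop them from H, I, O.
H must be 0 (only option left). Remove 0 from I.
I has just one choice, so I = 2. Strike 2 from M, N.
That leaves N = 1. So M can't be 1.
O's domain is down to {5}, so O = 5.
No further eliminations apply; J can still be any of 6, 7, 8.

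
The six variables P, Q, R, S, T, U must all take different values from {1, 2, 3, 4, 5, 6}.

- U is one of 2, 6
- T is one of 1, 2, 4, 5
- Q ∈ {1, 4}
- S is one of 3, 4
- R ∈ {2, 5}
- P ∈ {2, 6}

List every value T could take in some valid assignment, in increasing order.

1, 4

The 6 variables together cover exactly {1, 2, 3, 4, 5, 6} — 6 values for 6 variables — and 3 appears only in S's list, so S = 3.
P and U share exactly the 2 values {2, 6}; by pigeonhole those values go to them, so strike 2, 6 from R, T.
That leaves R = 5. Remove 5 from T.
No further eliminations apply; T can still be any of 1, 4.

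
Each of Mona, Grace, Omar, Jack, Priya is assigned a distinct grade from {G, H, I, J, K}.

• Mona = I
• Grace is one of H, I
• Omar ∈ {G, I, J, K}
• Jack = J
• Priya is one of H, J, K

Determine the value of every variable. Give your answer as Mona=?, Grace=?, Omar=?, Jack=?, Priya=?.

Mona=I, Grace=H, Omar=G, Jack=J, Priya=K

Mona's domain is down to {I}, so Mona = I. Strike I from Grace, Omar.
Grace must be H (only option left). Strike H from Priya.
Jack's domain is down to {J}, so Jack = J. Strike J from Omar, Priya.
Priya's domain is down to {K}, so Priya = K. Remove K from Omar.
Omar must be G (only option left).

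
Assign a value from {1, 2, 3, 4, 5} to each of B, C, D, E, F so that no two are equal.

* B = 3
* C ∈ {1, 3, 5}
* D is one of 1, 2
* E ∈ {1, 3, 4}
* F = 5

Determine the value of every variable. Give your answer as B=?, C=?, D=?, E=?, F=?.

B=3, C=1, D=2, E=4, F=5

B's domain is down to {3}, so B = 3. Eliminate 3 elsewhere: C, E.
F's domain is down to {5}, so F = 5. Remove 5 from C.
C's domain is down to {1}, so C = 1. So D, E can't be 1.
D's domain is down to {2}, so D = 2.
E must be 4 (only option left).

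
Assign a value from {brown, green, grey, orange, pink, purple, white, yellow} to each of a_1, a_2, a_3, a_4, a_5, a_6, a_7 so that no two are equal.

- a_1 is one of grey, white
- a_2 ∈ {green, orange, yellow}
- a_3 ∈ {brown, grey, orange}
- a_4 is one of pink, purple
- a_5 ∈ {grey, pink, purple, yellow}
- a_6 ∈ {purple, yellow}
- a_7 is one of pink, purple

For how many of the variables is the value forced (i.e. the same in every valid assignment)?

3

The 2 variables a_4 and a_7 are confined to {pink, purple}, which locks those values in; drop them from a_5, a_6.
a_6 has just one choice, so a_6 = yellow. Eliminate yellow elsewhere: a_2, a_5.
That leaves a_5 = grey. So a_1, a_3 can't be grey.
a_1 must be white (only option left).
Determined: a_1=white, a_5=grey, a_6=yellow. The other variables each still have more than one consistent value. That makes 3.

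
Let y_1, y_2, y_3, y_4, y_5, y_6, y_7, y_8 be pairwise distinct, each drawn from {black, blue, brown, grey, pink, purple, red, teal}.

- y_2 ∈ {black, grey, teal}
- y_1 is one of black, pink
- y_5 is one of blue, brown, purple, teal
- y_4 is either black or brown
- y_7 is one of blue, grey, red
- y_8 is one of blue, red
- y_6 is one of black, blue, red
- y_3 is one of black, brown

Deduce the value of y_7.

The 8 variables draw from only 8 values {black, blue, brown, grey, pink, purple, red, teal}, so each is used; only y_1 can be pink, hence y_1 = pink.
The 7 still-open variables together cover exactly {black, blue, brown, grey, purple, red, teal} — 7 values for 7 variables — and purple appears only in y_5's list, so y_5 = purple.
The 6 still-open variables together cover exactly {black, blue, brown, grey, red, teal} — 6 values for 6 variables — and teal appears only in y_2's list, so y_2 = teal.
The 5 still-open variables draw from only 5 values {black, blue, brown, grey, red}, so each is used; only y_7 can be grey, hence y_7 = grey.

grey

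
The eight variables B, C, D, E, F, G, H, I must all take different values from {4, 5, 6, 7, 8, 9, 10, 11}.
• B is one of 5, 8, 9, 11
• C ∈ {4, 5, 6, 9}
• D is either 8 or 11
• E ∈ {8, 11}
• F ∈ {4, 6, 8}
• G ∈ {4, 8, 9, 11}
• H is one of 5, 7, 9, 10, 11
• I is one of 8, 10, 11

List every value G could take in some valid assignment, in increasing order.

Among the 8 variables, 7 fits only H (and all 8 values in {4, 5, 6, 7, 8, 9, 10, 11} must be used), so H = 7.
The 7 still-open variables together cover exactly {4, 5, 6, 8, 9, 10, 11} — 7 values for 7 variables — and 10 appears only in I's list, so I = 10.
D and E share exactly the 2 values {8, 11}; by pigeonhole those values go to them, so strike 8, 11 from B, F, G.
No further eliminations apply; G can still be any of 4, 9.

4, 9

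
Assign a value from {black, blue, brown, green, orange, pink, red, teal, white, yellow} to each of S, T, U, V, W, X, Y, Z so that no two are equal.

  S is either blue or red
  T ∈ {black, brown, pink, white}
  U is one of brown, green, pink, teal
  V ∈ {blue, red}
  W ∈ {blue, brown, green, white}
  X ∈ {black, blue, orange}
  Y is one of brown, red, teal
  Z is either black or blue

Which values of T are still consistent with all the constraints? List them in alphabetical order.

brown, pink, white

S and V between them cover only {blue, red} — a naked pair. Remove those values from W, X, Y, Z.
Z must be black (only option left). Remove black from T, X.
X must be orange (only option left).
No further eliminations apply; T can still be any of brown, pink, white.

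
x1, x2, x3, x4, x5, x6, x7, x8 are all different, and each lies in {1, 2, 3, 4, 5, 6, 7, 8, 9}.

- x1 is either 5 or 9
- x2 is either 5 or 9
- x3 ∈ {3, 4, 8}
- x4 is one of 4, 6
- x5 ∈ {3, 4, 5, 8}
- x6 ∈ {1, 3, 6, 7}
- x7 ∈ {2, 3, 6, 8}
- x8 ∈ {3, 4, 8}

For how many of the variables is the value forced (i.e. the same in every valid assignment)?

2

x1 and x2 between them cover only {5, 9} — a naked pair. Remove those values from x5.
x3, x5, x8 share exactly the 3 values {3, 4, 8}; by pigeonhole those values go to them, so strike 3, 4, 8 from x4, x6, x7.
x4 has just one choice, so x4 = 6. Remove 6 from x6, x7.
That leaves x7 = 2.
Determined: x4=6, x7=2. The other variables each still have more than one consistent value. That makes 2.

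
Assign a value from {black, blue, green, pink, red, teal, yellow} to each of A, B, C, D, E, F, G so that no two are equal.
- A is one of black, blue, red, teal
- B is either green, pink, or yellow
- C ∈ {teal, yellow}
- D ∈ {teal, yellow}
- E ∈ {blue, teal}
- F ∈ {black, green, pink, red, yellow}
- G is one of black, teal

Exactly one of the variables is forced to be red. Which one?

The 2 variables C and D are confined to {teal, yellow}, which locks those values in; drop them from A, B, E, F, G.
E's domain is down to {blue}, so E = blue. Strike blue from A.
G must be black (only option left). Eliminate black elsewhere: A, F.
So red goes to A.

A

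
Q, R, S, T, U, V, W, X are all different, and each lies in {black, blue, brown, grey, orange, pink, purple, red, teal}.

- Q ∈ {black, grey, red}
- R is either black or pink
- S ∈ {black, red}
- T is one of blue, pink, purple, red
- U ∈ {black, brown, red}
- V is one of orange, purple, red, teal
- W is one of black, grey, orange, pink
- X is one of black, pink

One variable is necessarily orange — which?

W

R and X between them cover only {black, pink} — a naked pair. Remove those values from Q, S, T, U, W.
S's domain is down to {red}, so S = red. So Q, T, U, V can't be red.
U must be brown (only option left).
Q's domain is down to {grey}, so Q = grey. Eliminate grey elsewhere: W.
So orange goes to W.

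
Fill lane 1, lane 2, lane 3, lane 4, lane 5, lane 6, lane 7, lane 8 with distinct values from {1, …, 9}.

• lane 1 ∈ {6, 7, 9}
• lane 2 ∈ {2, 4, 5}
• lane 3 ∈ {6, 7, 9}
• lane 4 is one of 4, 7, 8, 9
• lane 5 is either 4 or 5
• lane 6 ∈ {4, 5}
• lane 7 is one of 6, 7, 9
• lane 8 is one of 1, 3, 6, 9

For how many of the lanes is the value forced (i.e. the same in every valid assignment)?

lane 5 and lane 6 share exactly the 2 values {4, 5}; by pigeonhole those values go to them, so strike 4, 5 from lane 2, lane 4.
That leaves lane 2 = 2.
lane 1, lane 3, lane 7 share exactly the 3 values {6, 7, 9}; by pigeonhole those values go to them, so strike 6, 7, 9 from lane 4, lane 8.
lane 4 must be 8 (only option left).
Determined: lane 2=2, lane 4=8. The other lanes each still have more than one consistent value. That makes 2.

2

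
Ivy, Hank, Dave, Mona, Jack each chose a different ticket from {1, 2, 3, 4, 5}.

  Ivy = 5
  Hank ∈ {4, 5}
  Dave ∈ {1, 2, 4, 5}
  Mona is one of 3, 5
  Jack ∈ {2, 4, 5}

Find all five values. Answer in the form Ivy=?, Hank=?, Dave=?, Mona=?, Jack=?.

Ivy=5, Hank=4, Dave=1, Mona=3, Jack=2

Ivy has just one choice, so Ivy = 5. Strike 5 from Hank, Dave, Mona, Jack.
Hank's domain is down to {4}, so Hank = 4. Eliminate 4 elsewhere: Dave, Jack.
Mona's domain is down to {3}, so Mona = 3.
Jack must be 2 (only option left). Remove 2 from Dave.
Dave's domain is down to {1}, so Dave = 1.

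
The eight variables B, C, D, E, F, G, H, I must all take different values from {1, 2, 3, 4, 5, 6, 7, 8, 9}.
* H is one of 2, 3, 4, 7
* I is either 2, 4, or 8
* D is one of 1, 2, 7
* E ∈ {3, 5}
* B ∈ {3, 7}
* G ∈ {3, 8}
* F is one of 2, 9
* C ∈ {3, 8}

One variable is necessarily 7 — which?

Among the 8 variables, 1 fits only D (and all 8 values in {1, 2, 3, 4, 5, 7, 8, 9} must be used), so D = 1.
Among the 7 still-open variables, 5 fits only E (and all 7 values in {2, 3, 4, 5, 7, 8, 9} must be used), so E = 5.
The 6 still-open variables together cover exactly {2, 3, 4, 7, 8, 9} — 6 values for 6 variables — and 9 appears only in F's list, so F = 9.
C and G share exactly the 2 values {3, 8}; by pigeonhole those values go to them, so strike 3, 8 from B, H, I.
So 7 goes to B.

B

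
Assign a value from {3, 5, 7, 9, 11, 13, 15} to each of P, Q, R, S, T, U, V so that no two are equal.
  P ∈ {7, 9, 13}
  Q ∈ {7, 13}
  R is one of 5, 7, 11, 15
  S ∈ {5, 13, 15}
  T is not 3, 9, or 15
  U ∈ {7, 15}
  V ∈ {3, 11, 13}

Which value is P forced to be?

9

The 7 variables together cover exactly {3, 5, 7, 9, 11, 13, 15} — 7 values for 7 variables — and 3 appears only in V's list, so V = 3.
The 6 still-open variables draw from only 6 values {5, 7, 9, 11, 13, 15}, so each is used; only P can be 9, hence P = 9.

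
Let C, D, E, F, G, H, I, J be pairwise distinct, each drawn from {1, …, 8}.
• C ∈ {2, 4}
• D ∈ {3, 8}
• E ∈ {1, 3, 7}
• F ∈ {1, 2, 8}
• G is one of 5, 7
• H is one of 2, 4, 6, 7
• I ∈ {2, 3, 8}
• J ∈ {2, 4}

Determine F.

The 8 variables together cover exactly {1, 2, 3, 4, 5, 6, 7, 8} — 8 values for 8 variables — and 5 appears only in G's list, so G = 5.
The 7 still-open variables together cover exactly {1, 2, 3, 4, 6, 7, 8} — 7 values for 7 variables — and 6 appears only in H's list, so H = 6.
The 6 still-open variables draw from only 6 values {1, 2, 3, 4, 7, 8}, so each is used; only E can be 7, hence E = 7.
Among the 5 still-open variables, 1 fits only F (and all 5 values in {1, 2, 3, 4, 8} must be used), so F = 1.

1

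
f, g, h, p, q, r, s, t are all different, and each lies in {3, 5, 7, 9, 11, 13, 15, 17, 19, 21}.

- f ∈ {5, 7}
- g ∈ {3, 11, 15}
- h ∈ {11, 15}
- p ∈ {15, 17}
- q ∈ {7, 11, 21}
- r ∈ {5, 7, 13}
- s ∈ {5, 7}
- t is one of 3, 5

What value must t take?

3

The 8 variables draw from only 8 values {3, 5, 7, 11, 13, 15, 17, 21}, so each is used; only r can be 13, hence r = 13.
The 7 still-open variables together cover exactly {3, 5, 7, 11, 15, 17, 21} — 7 values for 7 variables — and 17 appears only in p's list, so p = 17.
The 6 still-open variables together cover exactly {3, 5, 7, 11, 15, 21} — 6 values for 6 variables — and 21 appears only in q's list, so q = 21.
f and s between them cover only {5, 7} — a naked pair. Remove those values from t.
So t = 3.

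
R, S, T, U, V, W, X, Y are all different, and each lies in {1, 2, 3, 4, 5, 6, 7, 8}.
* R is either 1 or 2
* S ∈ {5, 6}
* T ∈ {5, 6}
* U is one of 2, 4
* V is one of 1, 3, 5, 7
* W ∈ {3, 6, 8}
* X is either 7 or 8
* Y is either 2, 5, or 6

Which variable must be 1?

The 8 variables together cover exactly {1, 2, 3, 4, 5, 6, 7, 8} — 8 values for 8 variables — and 4 appears only in U's list, so U = 4.
The 2 variables S and T are confined to {5, 6}, which locks those values in; drop them from V, W, Y.
That leaves Y = 2. Strike 2 from R.
So 1 goes to R.

R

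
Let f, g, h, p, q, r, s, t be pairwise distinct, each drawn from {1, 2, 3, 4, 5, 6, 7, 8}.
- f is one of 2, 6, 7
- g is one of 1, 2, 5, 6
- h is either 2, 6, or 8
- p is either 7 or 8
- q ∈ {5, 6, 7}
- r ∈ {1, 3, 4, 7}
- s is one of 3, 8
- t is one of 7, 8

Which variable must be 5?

The 8 variables draw from only 8 values {1, 2, 3, 4, 5, 6, 7, 8}, so each is used; only r can be 4, hence r = 4.
The 7 still-open variables draw from only 7 values {1, 2, 3, 5, 6, 7, 8}, so each is used; only g can be 1, hence g = 1.
The 6 still-open variables together cover exactly {2, 3, 5, 6, 7, 8} — 6 values for 6 variables — and 3 appears only in s's list, so s = 3.
The 5 still-open variables together cover exactly {2, 5, 6, 7, 8} — 5 values for 5 variables — and 5 appears only in q's list, so q = 5.

q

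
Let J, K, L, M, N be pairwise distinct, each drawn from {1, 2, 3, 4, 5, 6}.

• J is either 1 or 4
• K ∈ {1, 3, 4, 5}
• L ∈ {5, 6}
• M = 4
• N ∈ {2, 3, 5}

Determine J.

1

M's domain is down to {4}, so M = 4. Remove 4 from J, K.
So J = 1.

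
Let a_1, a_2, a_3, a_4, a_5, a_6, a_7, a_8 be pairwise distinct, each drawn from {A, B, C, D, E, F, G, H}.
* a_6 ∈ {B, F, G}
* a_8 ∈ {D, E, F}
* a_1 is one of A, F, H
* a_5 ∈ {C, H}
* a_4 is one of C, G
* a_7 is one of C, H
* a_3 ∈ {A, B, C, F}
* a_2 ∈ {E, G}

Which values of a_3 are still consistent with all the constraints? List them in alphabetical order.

A, B, F

The 8 variables together cover exactly {A, B, C, D, E, F, G, H} — 8 values for 8 variables — and D appears only in a_8's list, so a_8 = D.
The 7 still-open variables draw from only 7 values {A, B, C, E, F, G, H}, so each is used; only a_2 can be E, hence a_2 = E.
The 2 variables a_5 and a_7 are confined to {C, H}, which locks those values in; drop them from a_1, a_3, a_4.
That leaves a_4 = G. Remove G from a_6.
No further eliminations apply; a_3 can still be any of A, B, F.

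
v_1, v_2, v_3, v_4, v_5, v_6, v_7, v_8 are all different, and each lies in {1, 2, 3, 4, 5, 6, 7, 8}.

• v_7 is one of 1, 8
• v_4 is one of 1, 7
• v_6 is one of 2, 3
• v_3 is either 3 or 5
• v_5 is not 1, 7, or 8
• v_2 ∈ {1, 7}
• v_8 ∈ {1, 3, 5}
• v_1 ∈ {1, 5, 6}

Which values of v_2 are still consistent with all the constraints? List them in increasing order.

1, 7

The 8 variables draw from only 8 values {1, 2, 3, 4, 5, 6, 7, 8}, so each is used; only v_5 can be 4, hence v_5 = 4.
The 7 still-open variables draw from only 7 values {1, 2, 3, 5, 6, 7, 8}, so each is used; only v_6 can be 2, hence v_6 = 2.
Among the 6 still-open variables, 6 fits only v_1 (and all 6 values in {1, 3, 5, 6, 7, 8} must be used), so v_1 = 6.
The 5 still-open variables draw from only 5 values {1, 3, 5, 7, 8}, so each is used; only v_7 can be 8, hence v_7 = 8.
v_2 and v_4 share exactly the 2 values {1, 7}; by pigeonhole those values go to them, so strike 1, 7 from v_8.
No further eliminations apply; v_2 can still be any of 1, 7.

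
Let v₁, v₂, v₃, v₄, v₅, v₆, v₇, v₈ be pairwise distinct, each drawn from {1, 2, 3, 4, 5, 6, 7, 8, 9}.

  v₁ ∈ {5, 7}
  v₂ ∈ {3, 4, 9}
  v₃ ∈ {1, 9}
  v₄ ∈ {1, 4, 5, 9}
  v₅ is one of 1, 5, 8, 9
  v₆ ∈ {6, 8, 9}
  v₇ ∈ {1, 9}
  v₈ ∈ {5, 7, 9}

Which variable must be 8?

v₅

Among the 8 variables, 3 fits only v₂ (and all 8 values in {1, 3, 4, 5, 6, 7, 8, 9} must be used), so v₂ = 3.
The 7 still-open variables draw from only 7 values {1, 4, 5, 6, 7, 8, 9}, so each is used; only v₄ can be 4, hence v₄ = 4.
The 6 still-open variables draw from only 6 values {1, 5, 6, 7, 8, 9}, so each is used; only v₆ can be 6, hence v₆ = 6.
The 5 still-open variables draw from only 5 values {1, 5, 7, 8, 9}, so each is used; only v₅ can be 8, hence v₅ = 8.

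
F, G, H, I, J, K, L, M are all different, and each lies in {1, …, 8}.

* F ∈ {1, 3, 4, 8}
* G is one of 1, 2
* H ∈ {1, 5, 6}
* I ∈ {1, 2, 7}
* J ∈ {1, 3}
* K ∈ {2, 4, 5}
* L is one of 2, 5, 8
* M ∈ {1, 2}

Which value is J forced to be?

3

The 8 variables draw from only 8 values {1, 2, 3, 4, 5, 6, 7, 8}, so each is used; only H can be 6, hence H = 6.
Among the 7 still-open variables, 7 fits only I (and all 7 values in {1, 2, 3, 4, 5, 7, 8} must be used), so I = 7.
G and M share exactly the 2 values {1, 2}; by pigeonhole those values go to them, so strike 1, 2 from F, J, K, L.
So J = 3.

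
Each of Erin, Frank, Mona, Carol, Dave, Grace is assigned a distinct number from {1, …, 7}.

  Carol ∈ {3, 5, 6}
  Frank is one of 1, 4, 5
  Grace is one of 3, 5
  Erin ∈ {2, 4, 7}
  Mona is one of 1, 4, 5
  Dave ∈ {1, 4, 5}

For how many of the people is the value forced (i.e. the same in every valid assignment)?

2

Frank, Mona, Dave between them cover only {1, 4, 5} — a naked triple. Remove those values from Erin, Carol, Grace.
Grace must be 3 (only option left). Strike 3 from Carol.
Carol must be 6 (only option left).
Determined: Carol=6, Grace=3. The other people each still have more than one consistent value. That makes 2.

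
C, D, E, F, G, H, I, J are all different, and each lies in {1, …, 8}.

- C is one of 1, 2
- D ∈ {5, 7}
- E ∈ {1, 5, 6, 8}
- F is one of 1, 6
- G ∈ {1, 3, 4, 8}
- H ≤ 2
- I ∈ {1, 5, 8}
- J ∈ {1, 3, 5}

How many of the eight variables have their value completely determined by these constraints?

Among the 8 variables, 4 fits only G (and all 8 values in {1, 2, 3, 4, 5, 6, 7, 8} must be used), so G = 4.
The 7 still-open variables together cover exactly {1, 2, 3, 5, 6, 7, 8} — 7 values for 7 variables — and 3 appears only in J's list, so J = 3.
Among the 6 still-open variables, 7 fits only D (and all 6 values in {1, 2, 5, 6, 7, 8} must be used), so D = 7.
C and H share exactly the 2 values {1, 2}; by pigeonhole those values go to them, so strike 1, 2 from E, F, I.
F has just one choice, so F = 6. Strike 6 from E.
Determined: D=7, F=6, G=4, J=3. The other variables each still have more than one consistent value. That makes 4.

4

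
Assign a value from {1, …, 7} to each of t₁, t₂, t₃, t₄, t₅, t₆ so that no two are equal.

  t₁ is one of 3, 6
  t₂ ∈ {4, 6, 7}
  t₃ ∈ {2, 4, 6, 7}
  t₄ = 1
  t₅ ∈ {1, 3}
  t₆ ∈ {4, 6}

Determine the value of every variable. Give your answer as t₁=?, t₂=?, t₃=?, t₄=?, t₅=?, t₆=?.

t₁=6, t₂=7, t₃=2, t₄=1, t₅=3, t₆=4

t₄'s domain is down to {1}, so t₄ = 1. Eliminate 1 elsewhere: t₅.
t₅ must be 3 (only option left). Remove 3 from t₁.
t₁ has just one choice, so t₁ = 6. Eliminate 6 elsewhere: t₂, t₃, t₆.
t₆'s domain is down to {4}, so t₆ = 4. Strike 4 from t₂, t₃.
t₂'s domain is down to {7}, so t₂ = 7. Remove 7 from t₃.
t₃'s domain is down to {2}, so t₃ = 2.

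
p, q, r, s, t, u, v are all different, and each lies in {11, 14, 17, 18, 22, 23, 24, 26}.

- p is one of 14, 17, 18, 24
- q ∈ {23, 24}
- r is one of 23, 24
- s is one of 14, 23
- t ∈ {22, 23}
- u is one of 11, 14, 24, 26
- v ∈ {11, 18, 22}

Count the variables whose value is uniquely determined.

q and r between them cover only {23, 24} — a naked pair. Remove those values from p, s, t, u.
That leaves s = 14. Strike 14 from p, u.
That leaves t = 22. Eliminate 22 elsewhere: v.
Determined: s=14, t=22. The other variables each still have more than one consistent value. That makes 2.

2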